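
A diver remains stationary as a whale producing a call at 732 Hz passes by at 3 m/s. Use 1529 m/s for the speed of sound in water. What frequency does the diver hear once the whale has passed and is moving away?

Receding: f₂ = f · v/(v + v_s) = 732 × 1529/1532 ≈ 731 Hz.

731 Hz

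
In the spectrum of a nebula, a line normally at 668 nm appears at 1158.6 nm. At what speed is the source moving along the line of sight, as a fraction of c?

λ'/λ₀ = 1.7344 > 1 (redshift), so the source is receding.
λ'/λ₀ = √((1 + β)/(1 − β)) for a receding source ⇒ β = (r² − 1)/(r² + 1) with r = λ'/λ₀.
β = (3.0083 − 1)/(3.0083 + 1) ≈ 0.501.

0.501c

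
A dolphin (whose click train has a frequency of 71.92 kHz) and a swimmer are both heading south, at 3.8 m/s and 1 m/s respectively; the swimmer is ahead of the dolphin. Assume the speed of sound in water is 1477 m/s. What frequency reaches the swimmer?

72.1 kHz

The swimmer is ahead, so the dolphin is moving toward it while the swimmer is moving away from the dolphin.
With source approaching and observer receding, f' = f · (v − v_o)/(v − v_s).
f' = 71.92 × (1477 − 1)/(1477 − 3.8) = 71.92 × 1476/1473.2 ≈ 72.1 kHz.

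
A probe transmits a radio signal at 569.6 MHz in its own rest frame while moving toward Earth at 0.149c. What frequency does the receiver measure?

661.9 MHz

Relativistic Doppler for frequency: f' = f₀ · √((1 + β)/(1 − β)).
f' = 569.6 × √(1.1490/0.8510) = 569.6 × 1.16197 ≈ 661.9 MHz.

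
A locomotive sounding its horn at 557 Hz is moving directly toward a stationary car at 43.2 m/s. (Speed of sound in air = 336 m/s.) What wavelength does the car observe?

52.6 cm

With the source moving toward a stationary observer, f' = f · v/(v − v_s).
f' = 557 × 336/(336 − 43.2) ≈ 639 Hz.
λ' = v/f' = 336/639.18 ≈ 52.6 cm.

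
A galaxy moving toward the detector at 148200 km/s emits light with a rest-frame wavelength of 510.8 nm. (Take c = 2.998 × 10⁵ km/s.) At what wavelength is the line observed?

297.1 nm

β = v/c = 148200/299800 = 0.4943.
Relativistic Doppler for wavelength: λ' = λ₀ · √((1 − β)/(1 + β)).
λ' = 510.8 × √(0.5057/1.4943) = 510.8 × 0.58172 ≈ 297.1 nm.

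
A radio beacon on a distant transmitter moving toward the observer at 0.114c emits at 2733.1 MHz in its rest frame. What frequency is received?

Relativistic Doppler for frequency: f' = f₀ · √((1 + β)/(1 − β)).
f' = 2733.1 × √(1.1140/0.8860) = 2733.1 × 1.12131 ≈ 3064.7 MHz.

3064.7 MHz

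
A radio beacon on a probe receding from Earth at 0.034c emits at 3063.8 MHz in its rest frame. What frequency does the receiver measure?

Relativistic Doppler for frequency: f' = f₀ · √((1 − β)/(1 + β)).
f' = 3063.8 × √(0.9660/1.0340) = 3063.8 × 0.96656 ≈ 2961.3 MHz.

2961.3 MHz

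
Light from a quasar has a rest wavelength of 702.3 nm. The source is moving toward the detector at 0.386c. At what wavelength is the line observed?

467.4 nm

Relativistic Doppler for wavelength: λ' = λ₀ · √((1 − β)/(1 + β)).
λ' = 702.3 × √(0.6140/1.3860) = 702.3 × 0.66558 ≈ 467.4 nm.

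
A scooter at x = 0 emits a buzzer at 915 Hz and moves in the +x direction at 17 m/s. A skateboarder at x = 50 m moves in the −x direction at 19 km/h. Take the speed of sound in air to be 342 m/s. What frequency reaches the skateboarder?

19 km/h = 5.278 m/s.
The observer lies on the +x side, so the source is heading toward the observer and the observer is heading toward the source.
General Doppler shift: f' = f · (v + v_o)/(v − v_s).
f' = 915 × (342 + 5.278)/(342 − 17) = 915 × 347.28/325 ≈ 978 Hz.

978 Hz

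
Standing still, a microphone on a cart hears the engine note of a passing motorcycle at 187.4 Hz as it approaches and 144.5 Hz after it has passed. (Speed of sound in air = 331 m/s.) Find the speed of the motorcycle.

43 m/s

f₁/f₂ = (v + v_s)/(v − v_s), so v_s = v · (f₁ − f₂)/(f₁ + f₂).
v_s = 331 × (187.4 − 144.5)/(187.4 + 144.5) = 331 × 42.9/331.9 ≈ 43 m/s.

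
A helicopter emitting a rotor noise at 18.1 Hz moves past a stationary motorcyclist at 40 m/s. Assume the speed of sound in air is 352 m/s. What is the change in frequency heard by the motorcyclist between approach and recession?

Approaching: f₁ = f · v/(v − v_s) = 18.1 × 352/312 ≈ 20.42 Hz.
Receding: f₂ = f · v/(v + v_s) = 18.1 × 352/392 ≈ 16.25 Hz.
Drop: f₁ − f₂ = 2f·v·v_s/(v² − v_s²) = 2 × 18.1 × 352 × 40/(352² − 40²) ≈ 4.17 Hz.

4.17 Hz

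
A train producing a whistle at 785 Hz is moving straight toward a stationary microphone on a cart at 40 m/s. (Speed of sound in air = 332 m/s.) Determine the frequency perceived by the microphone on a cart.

893 Hz

Moving source, stationary observer: f' = f · v/(v − v_s) since the source is approaching.
f' = 785 × 332/(332 − 40) = 785 × 332/292 ≈ 893 Hz.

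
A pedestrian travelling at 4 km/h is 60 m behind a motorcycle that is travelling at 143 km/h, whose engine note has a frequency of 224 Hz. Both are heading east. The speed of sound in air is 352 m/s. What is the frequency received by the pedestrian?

202 Hz

143 km/h = 39.72 m/s; 4 km/h = 1.111 m/s.
The pedestrian is behind, so the motorcycle is moving away from it while the pedestrian is moving toward the motorcycle.
With source receding and observer approaching, f' = f · (v + v_o)/(v + v_s).
f' = 224 × (352 + 1.111)/(352 + 39.72) = 224 × 353.11/391.72 ≈ 202 Hz.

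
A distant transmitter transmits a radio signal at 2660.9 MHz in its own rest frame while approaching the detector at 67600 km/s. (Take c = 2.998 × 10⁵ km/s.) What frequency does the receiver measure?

3347.1 MHz

β = v/c = 67600/299800 = 0.2255.
Relativistic Doppler for frequency: f' = f₀ · √((1 + β)/(1 − β)).
f' = 2660.9 × √(1.2255/0.7745) = 2660.9 × 1.25788 ≈ 3347.1 MHz.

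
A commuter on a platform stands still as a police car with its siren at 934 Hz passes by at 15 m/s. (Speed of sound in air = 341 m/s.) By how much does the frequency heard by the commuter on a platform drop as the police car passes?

82.3 Hz

Approaching: f₁ = f · v/(v − v_s) = 934 × 341/326 ≈ 977.0 Hz.
Receding: f₂ = f · v/(v + v_s) = 934 × 341/356 ≈ 894.6 Hz.
Drop: f₁ − f₂ = 2f·v·v_s/(v² − v_s²) = 2 × 934 × 341 × 15/(341² − 15²) ≈ 82.3 Hz.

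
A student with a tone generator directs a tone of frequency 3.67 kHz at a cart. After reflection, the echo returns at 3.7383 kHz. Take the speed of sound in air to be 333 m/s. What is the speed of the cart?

Double Doppler shift off a moving reflector: f₂ = f₀ · (v + u)/(v − u) (u > 0 toward emitter).
Rearranging, u = v · (f₂ − f₀)/(f₂ + f₀) = 333 × 0.0683/7.4083 ≈ 3.1 m/s.
So the cart is moving at 3.1 m/s toward the emitter.

3.1 m/s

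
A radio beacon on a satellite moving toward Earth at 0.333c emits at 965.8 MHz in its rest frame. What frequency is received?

1365.3 MHz

Relativistic Doppler for frequency: f' = f₀ · √((1 + β)/(1 − β)).
f' = 965.8 × √(1.3330/0.6670) = 965.8 × 1.41368 ≈ 1365.3 MHz.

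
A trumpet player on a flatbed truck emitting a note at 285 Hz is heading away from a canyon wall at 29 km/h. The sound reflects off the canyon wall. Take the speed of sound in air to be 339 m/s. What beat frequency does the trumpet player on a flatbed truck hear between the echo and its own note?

13.2 Hz

29 km/h = 8.056 m/s.
The canyon wall receives the sound from a moving source: f₁ = f₀ · v/(v + v_e) = 285 × 339/347.06 ≈ 278.38 Hz.
On the return leg the trumpet player on a flatbed truck is a moving observer: f₂ = f₁ · (v − v_e)/v = 278.38 × 330.94/339 ≈ 271.77 Hz.
Beat against the emitted tone: |f₂ − f₀| = 2v_e·f₀/(v + v_e) = 2 × 8.056 × 285/347.06 ≈ 13.2 Hz.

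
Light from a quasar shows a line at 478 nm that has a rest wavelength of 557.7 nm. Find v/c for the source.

0.153c

λ'/λ₀ = 0.8571 < 1 (blueshift), so the source is approaching.
λ'/λ₀ = √((1 − β)/(1 + β)) for an approaching source ⇒ β = (1 − r²)/(1 + r²) with r = λ'/λ₀.
β = (1 − 0.7346)/(1 + 0.7346) ≈ 0.153.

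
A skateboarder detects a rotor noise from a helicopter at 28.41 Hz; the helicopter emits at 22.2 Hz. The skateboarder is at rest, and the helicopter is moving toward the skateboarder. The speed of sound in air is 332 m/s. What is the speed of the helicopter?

73 m/s

f' = f · v/(v − v_s) ⇒ v_s = v · |1 − f/f'|.
v_s = 332 × |1 − 22.2/28.41| = 332 × 0.2186 ≈ 73 m/s.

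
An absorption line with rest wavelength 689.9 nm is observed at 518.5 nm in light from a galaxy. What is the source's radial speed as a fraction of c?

λ'/λ₀ = 0.7516 < 1 (blueshift), so the source is approaching.
λ'/λ₀ = √((1 − β)/(1 + β)) for an approaching source ⇒ β = (1 − r²)/(1 + r²) with r = λ'/λ₀.
β = (1 − 0.5648)/(1 + 0.5648) ≈ 0.278.

0.278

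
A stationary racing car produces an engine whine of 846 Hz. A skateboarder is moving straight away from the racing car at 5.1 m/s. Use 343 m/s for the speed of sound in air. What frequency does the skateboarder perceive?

Moving observer, stationary source: f' = f · (v − v_o)/v.
f' = 846 × (343 − 5.1)/343 = 846 × 337.9/343 ≈ 833 Hz.

833 Hz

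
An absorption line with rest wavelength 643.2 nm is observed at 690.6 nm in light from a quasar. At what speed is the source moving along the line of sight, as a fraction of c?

λ'/λ₀ = 1.0737 > 1 (redshift), so the source is receding.
λ'/λ₀ = √((1 + β)/(1 − β)) for a receding source ⇒ β = (r² − 1)/(r² + 1) with r = λ'/λ₀.
β = (1.1528 − 1)/(1.1528 + 1) ≈ 0.071.

0.071c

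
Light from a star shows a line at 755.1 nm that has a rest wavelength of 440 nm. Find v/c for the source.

0.493

λ'/λ₀ = 1.7161 > 1 (redshift), so the source is receding.
λ'/λ₀ = √((1 + β)/(1 − β)) for a receding source ⇒ β = (r² − 1)/(r² + 1) with r = λ'/λ₀.
β = (2.9451 − 1)/(2.9451 + 1) ≈ 0.493.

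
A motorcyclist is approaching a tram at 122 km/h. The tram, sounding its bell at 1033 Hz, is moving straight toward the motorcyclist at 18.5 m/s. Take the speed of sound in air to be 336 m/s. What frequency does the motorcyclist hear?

122 km/h = 33.89 m/s.
Both move, so f' = f · (v + v_o)/(v − v_s).
f' = 1033 × (336 + 33.89)/(336 − 18.5) = 1033 × 369.89/317.5 ≈ 1203 Hz.

1203 Hz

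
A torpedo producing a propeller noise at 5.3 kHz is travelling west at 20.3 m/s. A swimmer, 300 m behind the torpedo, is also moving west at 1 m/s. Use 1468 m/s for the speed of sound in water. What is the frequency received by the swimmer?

The swimmer is behind, so the torpedo is moving away from it while the swimmer is moving toward the torpedo.
With source receding and observer approaching, f' = f · (v + v_o)/(v + v_s).
f' = 5.3 × (1468 + 1)/(1468 + 20.3) = 5.3 × 1469/1488.3 ≈ 5.23 kHz.

5.23 kHz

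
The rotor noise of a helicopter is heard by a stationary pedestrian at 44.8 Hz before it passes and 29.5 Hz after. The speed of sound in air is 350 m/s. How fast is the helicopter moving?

f₁/f₂ = (v + v_s)/(v − v_s), so v_s = v · (f₁ − f₂)/(f₁ + f₂).
v_s = 350 × (44.8 − 29.5)/(44.8 + 29.5) = 350 × 15.3/74.3 ≈ 72 m/s.

72 m/s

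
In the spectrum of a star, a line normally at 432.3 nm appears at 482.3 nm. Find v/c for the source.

0.109

λ'/λ₀ = 1.1157 > 1 (redshift), so the source is receding.
λ'/λ₀ = √((1 + β)/(1 − β)) for a receding source ⇒ β = (r² − 1)/(r² + 1) with r = λ'/λ₀.
β = (1.2447 − 1)/(1.2447 + 1) ≈ 0.109.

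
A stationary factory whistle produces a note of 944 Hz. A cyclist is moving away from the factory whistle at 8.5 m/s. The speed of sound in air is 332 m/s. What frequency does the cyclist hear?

920 Hz

Moving observer, stationary source: f' = f · (v − v_o)/v.
f' = 944 × (332 − 8.5)/332 = 944 × 323.5/332 ≈ 920 Hz.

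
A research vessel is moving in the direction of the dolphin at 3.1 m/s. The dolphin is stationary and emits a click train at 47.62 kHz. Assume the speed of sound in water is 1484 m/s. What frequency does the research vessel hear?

Only the observer moves, toward the source, so f' = f · (v + v_o)/v.
f' = 47.62 × (1484 + 3.1)/1484 = 47.62 × 1487.1/1484 ≈ 47.7 kHz.

47.7 kHz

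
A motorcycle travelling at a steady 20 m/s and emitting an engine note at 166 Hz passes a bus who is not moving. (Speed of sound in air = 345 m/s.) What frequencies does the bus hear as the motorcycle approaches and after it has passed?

Approaching: f₁ = f · v/(v − v_s) = 166 × 345/325 ≈ 176 Hz.
Receding: f₂ = f · v/(v + v_s) = 166 × 345/365 ≈ 157 Hz.

176 Hz approaching; 157 Hz receding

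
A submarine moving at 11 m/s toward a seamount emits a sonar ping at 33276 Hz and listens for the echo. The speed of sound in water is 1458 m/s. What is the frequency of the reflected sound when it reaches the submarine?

33782 Hz

The seamount receives the sound from a moving source: f₁ = f₀ · v/(v − v_e) = 33276 × 1458/1447 ≈ 33529 Hz.
On the return leg the submarine is a moving observer: f₂ = f₁ · (v + v_e)/v = 33529 × 1469/1458 ≈ 33782 Hz.
Equivalently f₂ = f₀ · (v + v_e)/(v − v_e).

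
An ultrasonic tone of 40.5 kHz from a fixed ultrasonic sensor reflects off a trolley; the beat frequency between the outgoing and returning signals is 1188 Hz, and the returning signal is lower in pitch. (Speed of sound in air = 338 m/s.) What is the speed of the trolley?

5.0 m/s

Double Doppler shift off a moving reflector: f₂ = f₀ · (v + u)/(v − u) (u > 0 toward emitter).
Returning signal is lower, so f₂ = f₀ − Δf = 40500 − 1188 = 39312 Hz.
Rearranging, u = v · (f₂ − f₀)/(f₂ + f₀) = 338 × -1188/79812 ≈ -5.0 m/s.
So the trolley is moving at 5.0 m/s away from the emitter.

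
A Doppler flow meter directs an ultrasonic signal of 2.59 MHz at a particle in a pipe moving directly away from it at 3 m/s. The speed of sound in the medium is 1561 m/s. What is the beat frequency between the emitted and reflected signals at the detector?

9936 Hz

At the particle in a pipe (a moving observer), f₁ = f₀ · (v − u)/v = 2.59 × 1558/1561 ≈ 2.58502 MHz.
The reflection then acts as a moving source: f₂ = f₁ · v/(v + u) ≈ 2.58006 MHz.
Equivalently f₂ = f₀ · (v − u)/(v + u).
Beat frequency (with f₀ = 2590000 Hz): |f₂ − f₀| = 2u·f₀/(v + u) = 2 × 3 × 2590000/1564 ≈ 9936 Hz.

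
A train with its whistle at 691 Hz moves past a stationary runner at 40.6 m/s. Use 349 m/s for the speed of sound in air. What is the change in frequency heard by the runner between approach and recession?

Approaching: f₁ = f · v/(v − v_s) = 691 × 349/308.4 ≈ 782 Hz.
Receding: f₂ = f · v/(v + v_s) = 691 × 349/389.6 ≈ 619 Hz.
Drop: f₁ − f₂ = 2f·v·v_s/(v² − v_s²) = 2 × 691 × 349 × 40.6/(349² − 40.6²) ≈ 163 Hz.

163 Hz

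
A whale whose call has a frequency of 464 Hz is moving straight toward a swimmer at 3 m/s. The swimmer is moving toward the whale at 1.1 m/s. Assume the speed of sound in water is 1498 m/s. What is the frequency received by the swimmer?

465 Hz

General Doppler shift: f' = f · (v + v_o)/(v − v_s).
f' = 464 × (1498 + 1.1)/(1498 − 3) = 464 × 1499.1/1495 ≈ 465 Hz.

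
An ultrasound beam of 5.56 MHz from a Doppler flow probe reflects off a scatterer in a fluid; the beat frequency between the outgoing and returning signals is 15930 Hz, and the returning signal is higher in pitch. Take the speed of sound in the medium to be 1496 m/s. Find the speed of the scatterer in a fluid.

2.14 m/s

Double Doppler shift off a moving reflector: f₂ = f₀ · (v + u)/(v − u) (u > 0 toward emitter).
Returning signal is higher, so f₂ = f₀ + Δf = 5560000 + 15930 = 5575930 Hz.
Rearranging, u = v · (f₂ − f₀)/(f₂ + f₀) = 1496 × 15930/11135930 ≈ 2.14 m/s.
So the scatterer in a fluid is moving at 2.14 m/s toward the emitter.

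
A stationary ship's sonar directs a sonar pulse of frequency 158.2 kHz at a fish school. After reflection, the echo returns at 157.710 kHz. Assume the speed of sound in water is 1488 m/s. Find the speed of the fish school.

Double Doppler shift off a moving reflector: f₂ = f₀ · (v + u)/(v − u) (u > 0 toward emitter).
Rearranging, u = v · (f₂ − f₀)/(f₂ + f₀) = 1488 × -0.490/315.910 ≈ -2.31 m/s.
So the fish school is moving at 2.31 m/s away from the emitter.

2.31 m/s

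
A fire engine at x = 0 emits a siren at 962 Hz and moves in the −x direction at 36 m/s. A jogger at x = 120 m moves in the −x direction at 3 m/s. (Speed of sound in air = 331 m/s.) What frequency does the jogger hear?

875 Hz

The observer lies on the +x side, so the source is heading away from the observer and the observer is heading toward the source.
Both move, so f' = f · (v + v_o)/(v + v_s).
f' = 962 × (331 + 3)/(331 + 36) = 962 × 334/367 ≈ 875 Hz.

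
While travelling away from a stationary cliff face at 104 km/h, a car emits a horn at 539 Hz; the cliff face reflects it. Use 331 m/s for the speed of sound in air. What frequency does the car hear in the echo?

452 Hz

104 km/h = 28.89 m/s.
The cliff face receives the sound from a moving source: f₁ = f₀ · v/(v + v_e) = 539 × 331/359.89 ≈ 496 Hz.
On the return leg the car is a moving observer: f₂ = f₁ · (v − v_e)/v = 496 × 302.11/331 ≈ 452 Hz.
Equivalently f₂ = f₀ · (v − v_e)/(v + v_e).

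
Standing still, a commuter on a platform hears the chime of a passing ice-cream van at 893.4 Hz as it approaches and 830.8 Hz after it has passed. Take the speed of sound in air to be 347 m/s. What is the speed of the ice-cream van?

f₁/f₂ = (v + v_s)/(v − v_s), so v_s = v · (f₁ − f₂)/(f₁ + f₂).
v_s = 347 × (893.4 − 830.8)/(893.4 + 830.8) = 347 × 62.6/1724.2 ≈ 12.6 m/s.

12.6 m/s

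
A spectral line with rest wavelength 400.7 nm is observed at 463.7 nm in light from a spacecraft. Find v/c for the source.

λ'/λ₀ = 1.1572 > 1 (redshift), so the source is receding.
λ'/λ₀ = √((1 + β)/(1 − β)) for a receding source ⇒ β = (r² − 1)/(r² + 1) with r = λ'/λ₀.
β = (1.3392 − 1)/(1.3392 + 1) ≈ 0.145.

0.145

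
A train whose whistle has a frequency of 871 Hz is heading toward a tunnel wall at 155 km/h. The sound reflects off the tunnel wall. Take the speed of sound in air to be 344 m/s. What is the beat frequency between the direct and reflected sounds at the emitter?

249 Hz

155 km/h = 43.06 m/s.
The tunnel wall receives the sound from a moving source: f₁ = f₀ · v/(v − v_e) = 871 × 344/300.94 ≈ 996 Hz.
On the return leg the train is a moving observer: f₂ = f₁ · (v + v_e)/v = 996 × 387.06/344 ≈ 1120 Hz.
Equivalently f₂ = f₀ · (v + v_e)/(v − v_e).
Beat against the emitted tone: |f₂ − f₀| = 2v_e·f₀/(v − v_e) = 2 × 43.06 × 871/300.94 ≈ 249 Hz.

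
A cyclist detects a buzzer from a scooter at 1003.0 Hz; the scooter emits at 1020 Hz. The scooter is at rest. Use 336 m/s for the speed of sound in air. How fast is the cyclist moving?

5.6 m/s

f' < f, so the cyclist is receding.
f' = f · (v − v_o)/v ⇒ v_o = v · |f'/f − 1|.
v_o = 336 × |1003.0/1020 − 1| = 336 × 0.01667 ≈ 5.6 m/s.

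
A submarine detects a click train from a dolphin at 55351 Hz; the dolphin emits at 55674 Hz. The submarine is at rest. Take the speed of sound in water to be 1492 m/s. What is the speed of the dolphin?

f' < f, so the dolphin is receding.
f' = f · v/(v + v_s) ⇒ v_s = v · |1 − f/f'|.
v_s = 1492 × |1 − 55674/55351| = 1492 × 0.005835 ≈ 8.7 m/s.

8.7 m/s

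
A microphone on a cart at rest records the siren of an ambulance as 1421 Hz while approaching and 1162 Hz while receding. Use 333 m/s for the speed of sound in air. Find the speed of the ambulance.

f₁/f₂ = (v + v_s)/(v − v_s), so v_s = v · (f₁ − f₂)/(f₁ + f₂).
v_s = 333 × (1421 − 1162)/(1421 + 1162) = 333 × 259/2583 ≈ 33 m/s.

33 m/s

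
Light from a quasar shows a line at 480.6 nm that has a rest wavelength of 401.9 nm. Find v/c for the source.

0.177

λ'/λ₀ = 1.1958 > 1 (redshift), so the source is receding.
λ'/λ₀ = √((1 + β)/(1 − β)) for a receding source ⇒ β = (r² − 1)/(r² + 1) with r = λ'/λ₀.
β = (1.4300 − 1)/(1.4300 + 1) ≈ 0.177.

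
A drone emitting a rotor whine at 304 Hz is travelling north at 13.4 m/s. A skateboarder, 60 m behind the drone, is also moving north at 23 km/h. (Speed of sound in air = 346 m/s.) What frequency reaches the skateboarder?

298 Hz

23 km/h = 6.389 m/s.
The skateboarder is behind, so the drone is moving away from it while the skateboarder is moving toward the drone.
Both move, so f' = f · (v + v_o)/(v + v_s).
f' = 304 × (346 + 6.389)/(346 + 13.4) = 304 × 352.39/359.4 ≈ 298 Hz.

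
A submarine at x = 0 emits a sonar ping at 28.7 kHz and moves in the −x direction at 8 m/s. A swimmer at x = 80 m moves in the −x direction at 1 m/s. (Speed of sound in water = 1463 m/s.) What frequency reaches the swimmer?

28.6 kHz

The observer lies on the +x side, so the source is heading away from the observer and the observer is heading toward the source.
Both move, so f' = f · (v + v_o)/(v + v_s).
f' = 28.7 × (1463 + 1)/(1463 + 8) = 28.7 × 1464/1471 ≈ 28.6 kHz.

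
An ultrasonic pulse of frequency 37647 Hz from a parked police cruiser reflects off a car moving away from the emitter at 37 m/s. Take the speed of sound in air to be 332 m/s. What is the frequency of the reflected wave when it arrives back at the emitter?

The car first receives the wave as a moving observer: f₁ = f₀ · (v − u)/v = 37647 × (332 − 37)/332 ≈ 33451 Hz.
The reflection then acts as a moving source: f₂ = f₁ · v/(v + u) ≈ 30097 Hz.
Equivalently f₂ = f₀ · (v − u)/(v + u).

30097 Hz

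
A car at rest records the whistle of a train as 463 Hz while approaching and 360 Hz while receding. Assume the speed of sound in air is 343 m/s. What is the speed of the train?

43 m/s

f₁/f₂ = (v + v_s)/(v − v_s), so v_s = v · (f₁ − f₂)/(f₁ + f₂).
v_s = 343 × (463 − 360)/(463 + 360) = 343 × 103/823 ≈ 43 m/s.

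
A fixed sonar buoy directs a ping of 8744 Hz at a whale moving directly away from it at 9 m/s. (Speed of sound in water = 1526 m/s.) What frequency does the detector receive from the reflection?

8641 Hz

The whale first receives the wave as a moving observer: f₁ = f₀ · (v − u)/v = 8744 × (1526 − 9)/1526 ≈ 8692 Hz.
On reflection it acts as a source moving away from the stationary detector: f₂ = f₁ · v/(v + u) = 8692 × 1526/1535 ≈ 8641 Hz.
Equivalently f₂ = f₀ · (v − u)/(v + u).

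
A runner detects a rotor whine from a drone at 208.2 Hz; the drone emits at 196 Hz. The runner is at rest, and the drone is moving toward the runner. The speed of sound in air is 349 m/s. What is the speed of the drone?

20.5 m/s

f' = f · v/(v − v_s) ⇒ v_s = v · |1 − f/f'|.
v_s = 349 × |1 − 196/208.2| = 349 × 0.0586 ≈ 20.5 m/s.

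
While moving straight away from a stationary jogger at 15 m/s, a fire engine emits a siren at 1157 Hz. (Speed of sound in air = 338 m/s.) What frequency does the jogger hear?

1108 Hz

Only the source moves, away from the listener, so f' = f · v/(v + v_s).
f' = 1157 × 338/(338 + 15) = 1157 × 338/353 ≈ 1108 Hz.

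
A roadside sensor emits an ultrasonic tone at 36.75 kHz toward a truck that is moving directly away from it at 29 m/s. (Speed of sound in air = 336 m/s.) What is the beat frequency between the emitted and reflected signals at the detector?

5840 Hz

The truck first receives the wave as a moving observer: f₁ = f₀ · (v − u)/v = 36.75 × (336 − 29)/336 ≈ 33.58 kHz.
The reflection then acts as a moving source: f₂ = f₁ · v/(v + u) ≈ 30.91 kHz.
Beat frequency (with f₀ = 36750 Hz): |f₂ − f₀| = 2u·f₀/(v + u) = 2 × 29 × 36750/365 ≈ 5840 Hz.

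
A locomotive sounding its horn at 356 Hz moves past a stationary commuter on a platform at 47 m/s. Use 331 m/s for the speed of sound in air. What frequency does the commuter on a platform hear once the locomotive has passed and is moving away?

Receding: f₂ = f · v/(v + v_s) = 356 × 331/378 ≈ 312 Hz.

312 Hz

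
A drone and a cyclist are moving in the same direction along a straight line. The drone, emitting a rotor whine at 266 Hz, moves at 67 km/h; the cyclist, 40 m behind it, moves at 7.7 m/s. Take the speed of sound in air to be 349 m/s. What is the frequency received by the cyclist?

67 km/h = 18.61 m/s.
The cyclist is behind, so the drone is moving away from it while the cyclist is moving toward the drone.
Both move, so f' = f · (v + v_o)/(v + v_s).
f' = 266 × (349 + 7.7)/(349 + 18.61) = 266 × 356.7/367.61 ≈ 258 Hz.

258 Hz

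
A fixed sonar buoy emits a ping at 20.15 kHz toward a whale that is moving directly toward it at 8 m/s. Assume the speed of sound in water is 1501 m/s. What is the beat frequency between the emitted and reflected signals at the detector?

The whale first receives the wave as a moving observer: f₁ = f₀ · (v + u)/v = 20.15 × (1501 + 8)/1501 ≈ 20.257 kHz.
The reflection then acts as a moving source: f₂ = f₁ · v/(v − u) ≈ 20.366 kHz.
Beat frequency (with f₀ = 20150 Hz): |f₂ − f₀| = 2u·f₀/(v − u) = 2 × 8 × 20150/1493 ≈ 216 Hz.

216 Hz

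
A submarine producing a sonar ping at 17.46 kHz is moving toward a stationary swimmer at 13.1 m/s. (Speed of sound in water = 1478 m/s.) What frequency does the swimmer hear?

17.62 kHz

With the source moving toward a stationary observer, f' = f · v/(v − v_s).
f' = 17.46 × 1478/(1478 − 13.1) = 17.46 × 1478/1465 ≈ 17.62 kHz.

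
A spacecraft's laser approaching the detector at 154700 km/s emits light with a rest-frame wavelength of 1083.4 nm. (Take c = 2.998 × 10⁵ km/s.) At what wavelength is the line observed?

β = v/c = 154700/299800 = 0.5160.
Relativistic Doppler for wavelength: λ' = λ₀ · √((1 − β)/(1 + β)).
λ' = 1083.4 × √(0.4840/1.5160) = 1083.4 × 0.56502 ≈ 612.1 nm.

612.1 nm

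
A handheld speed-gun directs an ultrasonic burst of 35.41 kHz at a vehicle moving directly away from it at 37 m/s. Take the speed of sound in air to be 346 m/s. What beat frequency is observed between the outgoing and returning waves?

6842 Hz

The vehicle first receives the wave as a moving observer: f₁ = f₀ · (v − u)/v = 35.41 × (346 − 37)/346 ≈ 31.62 kHz.
The reflection then acts as a moving source: f₂ = f₁ · v/(v + u) ≈ 28.57 kHz.
Beat frequency (with f₀ = 35410 Hz): |f₂ − f₀| = 2u·f₀/(v + u) = 2 × 37 × 35410/383 ≈ 6842 Hz.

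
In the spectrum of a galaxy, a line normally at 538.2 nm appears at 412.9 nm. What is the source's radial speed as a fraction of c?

0.259

λ'/λ₀ = 0.7672 < 1 (blueshift), so the source is approaching.
λ'/λ₀ = √((1 − β)/(1 + β)) for an approaching source ⇒ β = (1 − r²)/(1 + r²) with r = λ'/λ₀.
β = (1 − 0.5886)/(1 + 0.5886) ≈ 0.259.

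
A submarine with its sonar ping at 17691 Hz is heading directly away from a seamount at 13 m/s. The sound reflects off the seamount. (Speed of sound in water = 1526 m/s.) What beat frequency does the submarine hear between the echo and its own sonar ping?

299 Hz

The seamount receives the sound from a moving source: f₁ = f₀ · v/(v + v_e) = 17691 × 1526/1539 ≈ 17542 Hz.
On the return leg the submarine is a moving observer: f₂ = f₁ · (v − v_e)/v = 17542 × 1513/1526 ≈ 17392 Hz.
Beat against the emitted tone: |f₂ − f₀| = 2v_e·f₀/(v + v_e) = 2 × 13 × 17691/1539 ≈ 299 Hz.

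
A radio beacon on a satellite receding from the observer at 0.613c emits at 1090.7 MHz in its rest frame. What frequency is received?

534.2 MHz

Relativistic Doppler for frequency: f' = f₀ · √((1 − β)/(1 + β)).
f' = 1090.7 × √(0.3870/1.6130) = 1090.7 × 0.48982 ≈ 534.2 MHz.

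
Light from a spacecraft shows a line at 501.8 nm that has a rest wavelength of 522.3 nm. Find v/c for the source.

0.040

λ'/λ₀ = 0.9608 < 1 (blueshift), so the source is approaching.
λ'/λ₀ = √((1 − β)/(1 + β)) for an approaching source ⇒ β = (1 − r²)/(1 + r²) with r = λ'/λ₀.
β = (1 − 0.9230)/(1 + 0.9230) ≈ 0.040.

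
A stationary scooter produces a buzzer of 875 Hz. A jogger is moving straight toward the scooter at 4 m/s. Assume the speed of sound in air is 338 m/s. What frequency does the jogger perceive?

Moving observer, stationary source: f' = f · (v + v_o)/v.
f' = 875 × (338 + 4)/338 = 875 × 342/338 ≈ 885 Hz.

885 Hz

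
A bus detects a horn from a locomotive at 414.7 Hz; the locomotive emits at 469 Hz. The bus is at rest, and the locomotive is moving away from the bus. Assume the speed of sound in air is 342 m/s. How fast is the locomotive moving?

45 m/s

f' = f · v/(v + v_s) ⇒ v_s = v · |1 − f/f'|.
v_s = 342 × |1 − 469/414.7| = 342 × 0.1309 ≈ 45 m/s.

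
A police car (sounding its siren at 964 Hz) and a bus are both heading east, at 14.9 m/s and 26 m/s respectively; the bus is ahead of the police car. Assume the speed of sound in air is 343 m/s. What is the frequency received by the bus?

931 Hz

The bus is ahead, so the police car is moving toward it while the bus is moving away from the police car.
With source approaching and observer receding, f' = f · (v − v_o)/(v − v_s).
f' = 964 × (343 − 26)/(343 − 14.9) = 964 × 317/328.1 ≈ 931 Hz.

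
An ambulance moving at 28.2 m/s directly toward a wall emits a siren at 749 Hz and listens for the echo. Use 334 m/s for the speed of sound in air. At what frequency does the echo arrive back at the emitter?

The wall receives the sound from a moving source: f₁ = f₀ · v/(v − v_e) = 749 × 334/305.8 ≈ 818 Hz.
On the return leg the ambulance is a moving observer: f₂ = f₁ · (v + v_e)/v = 818 × 362.2/334 ≈ 887 Hz.
Equivalently f₂ = f₀ · (v + v_e)/(v − v_e).

887 Hz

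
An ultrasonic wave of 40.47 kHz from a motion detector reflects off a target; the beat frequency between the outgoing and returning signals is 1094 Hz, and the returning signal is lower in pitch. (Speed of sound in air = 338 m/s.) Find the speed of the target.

Double Doppler shift off a moving reflector: f₂ = f₀ · (v + u)/(v − u) (u > 0 toward emitter).
Returning signal is lower, so f₂ = f₀ − Δf = 40470 − 1094 = 39376 Hz.
Rearranging, u = v · (f₂ − f₀)/(f₂ + f₀) = 338 × -1094/79846 ≈ -4.6 m/s.
So the target is moving at 4.6 m/s away from the emitter.

4.6 m/s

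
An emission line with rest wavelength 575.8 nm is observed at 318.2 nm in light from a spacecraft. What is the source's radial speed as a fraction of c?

0.532

λ'/λ₀ = 0.5526 < 1 (blueshift), so the source is approaching.
λ'/λ₀ = √((1 − β)/(1 + β)) for an approaching source ⇒ β = (1 − r²)/(1 + r²) with r = λ'/λ₀.
β = (1 − 0.3054)/(1 + 0.3054) ≈ 0.532.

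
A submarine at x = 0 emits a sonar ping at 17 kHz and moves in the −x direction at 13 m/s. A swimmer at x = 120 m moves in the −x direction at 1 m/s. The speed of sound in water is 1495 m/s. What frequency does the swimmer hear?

The observer lies on the +x side, so the source is heading away from the observer and the observer is heading toward the source.
Both move, so f' = f · (v + v_o)/(v + v_s).
f' = 17 × (1495 + 1)/(1495 + 13) = 17 × 1496/1508 ≈ 16.86 kHz.

16.86 kHz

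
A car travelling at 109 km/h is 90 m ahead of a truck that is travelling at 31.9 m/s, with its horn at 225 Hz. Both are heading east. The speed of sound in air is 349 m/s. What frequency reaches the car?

109 km/h = 30.28 m/s.
The car is ahead, so the truck is moving toward it while the car is moving away from the truck.
General Doppler shift: f' = f · (v − v_o)/(v − v_s).
f' = 225 × (349 − 30.28)/(349 − 31.9) = 225 × 318.72/317.1 ≈ 226 Hz.

226 Hz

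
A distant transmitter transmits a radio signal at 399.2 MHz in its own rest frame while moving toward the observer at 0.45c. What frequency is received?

648.2 MHz

Relativistic Doppler for frequency: f' = f₀ · √((1 + β)/(1 − β)).
f' = 399.2 × √(1.4500/0.5500) = 399.2 × 1.62369 ≈ 648.2 MHz.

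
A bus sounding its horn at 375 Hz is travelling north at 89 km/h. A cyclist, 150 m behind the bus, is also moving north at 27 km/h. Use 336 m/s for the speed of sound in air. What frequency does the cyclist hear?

357 Hz

89 km/h = 24.72 m/s; 27 km/h = 7.5 m/s.
The cyclist is behind, so the bus is moving away from it while the cyclist is moving toward the bus.
General Doppler shift: f' = f · (v + v_o)/(v + v_s).
f' = 375 × (336 + 7.5)/(336 + 24.72) = 375 × 343.5/360.72 ≈ 357 Hz.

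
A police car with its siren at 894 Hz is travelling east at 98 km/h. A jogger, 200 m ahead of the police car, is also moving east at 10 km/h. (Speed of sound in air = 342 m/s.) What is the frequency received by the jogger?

98 km/h = 27.22 m/s; 10 km/h = 2.778 m/s.
The jogger is ahead, so the police car is moving toward it while the jogger is moving away from the police car.
Both move, so f' = f · (v − v_o)/(v − v_s).
f' = 894 × (342 − 2.778)/(342 − 27.22) = 894 × 339.22/314.78 ≈ 963 Hz.

963 Hz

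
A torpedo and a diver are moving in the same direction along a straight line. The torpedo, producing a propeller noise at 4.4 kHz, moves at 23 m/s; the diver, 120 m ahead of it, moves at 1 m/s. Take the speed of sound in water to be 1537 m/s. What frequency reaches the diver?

The diver is ahead, so the torpedo is moving toward it while the diver is moving away from the torpedo.
General Doppler shift: f' = f · (v − v_o)/(v − v_s).
f' = 4.4 × (1537 − 1)/(1537 − 23) = 4.4 × 1536/1514 ≈ 4.46 kHz.

4.46 kHz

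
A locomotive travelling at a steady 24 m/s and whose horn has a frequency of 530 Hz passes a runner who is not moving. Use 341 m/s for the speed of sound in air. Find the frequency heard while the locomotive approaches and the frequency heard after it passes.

570 Hz approaching; 495 Hz receding

Approaching: f₁ = f · v/(v − v_s) = 530 × 341/317 ≈ 570 Hz.
Receding: f₂ = f · v/(v + v_s) = 530 × 341/365 ≈ 495 Hz.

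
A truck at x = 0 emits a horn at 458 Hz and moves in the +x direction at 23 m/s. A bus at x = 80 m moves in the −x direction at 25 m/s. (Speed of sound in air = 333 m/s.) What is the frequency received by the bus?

The observer lies on the +x side, so the source is heading toward the observer and the observer is heading toward the source.
With source approaching and observer approaching, f' = f · (v + v_o)/(v − v_s).
f' = 458 × (333 + 25)/(333 − 23) = 458 × 358/310 ≈ 529 Hz.

529 Hz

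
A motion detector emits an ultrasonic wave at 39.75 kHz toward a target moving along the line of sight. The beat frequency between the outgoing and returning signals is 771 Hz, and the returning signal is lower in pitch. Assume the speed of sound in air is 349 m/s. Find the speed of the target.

Double Doppler shift off a moving reflector: f₂ = f₀ · (v + u)/(v − u) (u > 0 toward emitter).
Returning signal is lower, so f₂ = f₀ − Δf = 39750 − 771 = 38979 Hz.
Rearranging, u = v · (f₂ − f₀)/(f₂ + f₀) = 349 × -771/78729 ≈ -3.4 m/s.
So the target is moving at 3.4 m/s away from the emitter.

3.4 m/s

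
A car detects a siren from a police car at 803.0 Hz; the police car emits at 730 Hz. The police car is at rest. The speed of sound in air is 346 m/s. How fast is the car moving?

35 m/s

f' > f, so the car is approaching.
f' = f · (v + v_o)/v ⇒ v_o = v · |f'/f − 1|.
v_o = 346 × |803.0/730 − 1| = 346 × 0.1 ≈ 35 m/s.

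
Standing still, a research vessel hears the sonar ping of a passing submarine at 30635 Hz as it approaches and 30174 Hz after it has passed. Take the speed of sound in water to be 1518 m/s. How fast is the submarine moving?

11.5 m/s

f₁/f₂ = (v + v_s)/(v − v_s), so v_s = v · (f₁ − f₂)/(f₁ + f₂).
v_s = 1518 × (30635 − 30174)/(30635 + 30174) = 1518 × 461/60809 ≈ 11.5 m/s.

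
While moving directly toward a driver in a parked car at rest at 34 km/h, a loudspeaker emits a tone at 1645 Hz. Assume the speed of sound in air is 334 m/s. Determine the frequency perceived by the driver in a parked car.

34 km/h = 9.444 m/s.
With the source moving toward a stationary observer, f' = f · v/(v − v_s).
f' = 1645 × 334/(334 − 9.444) = 1645 × 334/324.6 ≈ 1693 Hz.

1693 Hz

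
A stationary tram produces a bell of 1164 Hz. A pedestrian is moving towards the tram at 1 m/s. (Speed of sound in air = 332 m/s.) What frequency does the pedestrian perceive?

1168 Hz

Moving observer, stationary source: f' = f · (v + v_o)/v.
f' = 1164 × (332 + 1)/332 = 1164 × 333/332 ≈ 1168 Hz.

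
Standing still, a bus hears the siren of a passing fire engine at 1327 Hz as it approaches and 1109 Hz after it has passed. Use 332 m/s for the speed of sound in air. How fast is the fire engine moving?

f₁/f₂ = (v + v_s)/(v − v_s), so v_s = v · (f₁ − f₂)/(f₁ + f₂).
v_s = 332 × (1327 − 1109)/(1327 + 1109) = 332 × 218/2436 ≈ 30 m/s.

30 m/s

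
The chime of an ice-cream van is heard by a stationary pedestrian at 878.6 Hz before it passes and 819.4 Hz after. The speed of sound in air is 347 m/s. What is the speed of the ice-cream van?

f₁/f₂ = (v + v_s)/(v − v_s), so v_s = v · (f₁ − f₂)/(f₁ + f₂).
v_s = 347 × (878.6 − 819.4)/(878.6 + 819.4) = 347 × 59.2/1698.0 ≈ 12.1 m/s.

12.1 m/s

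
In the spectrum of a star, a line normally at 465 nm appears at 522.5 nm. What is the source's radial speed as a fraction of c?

0.116

λ'/λ₀ = 1.1237 > 1 (redshift), so the source is receding.
λ'/λ₀ = √((1 + β)/(1 − β)) for a receding source ⇒ β = (r² − 1)/(r² + 1) with r = λ'/λ₀.
β = (1.2626 − 1)/(1.2626 + 1) ≈ 0.116.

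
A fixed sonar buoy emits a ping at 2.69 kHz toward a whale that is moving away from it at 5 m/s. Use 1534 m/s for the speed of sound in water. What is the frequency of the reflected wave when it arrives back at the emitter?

At the whale (a moving observer), f₁ = f₀ · (v − u)/v = 2.69 × 1529/1534 ≈ 2.68 kHz.
On reflection it acts as a source moving away from the stationary detector: f₂ = f₁ · v/(v + u) = 2.68 × 1534/1539 ≈ 2.67 kHz.

2.67 kHz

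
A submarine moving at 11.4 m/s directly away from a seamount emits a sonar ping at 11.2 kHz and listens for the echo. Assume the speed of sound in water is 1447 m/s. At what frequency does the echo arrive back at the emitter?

The seamount receives the sound from a moving source: f₁ = f₀ · v/(v + v_e) = 11.2 × 1447/1458.4 ≈ 11.11 kHz.
On the return leg the submarine is a moving observer: f₂ = f₁ · (v − v_e)/v = 11.11 × 1435.6/1447 ≈ 11.02 kHz.
Equivalently f₂ = f₀ · (v − v_e)/(v + v_e).

11.02 kHz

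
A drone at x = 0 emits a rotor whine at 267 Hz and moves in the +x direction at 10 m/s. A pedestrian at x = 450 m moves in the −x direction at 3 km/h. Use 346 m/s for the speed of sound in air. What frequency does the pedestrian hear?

3 km/h = 0.8333 m/s.
The observer lies on the +x side, so the source is heading toward the observer and the observer is heading toward the source.
Both move, so f' = f · (v + v_o)/(v − v_s).
f' = 267 × (346 + 0.8333)/(346 − 10) = 267 × 346.83/336 ≈ 276 Hz.

276 Hz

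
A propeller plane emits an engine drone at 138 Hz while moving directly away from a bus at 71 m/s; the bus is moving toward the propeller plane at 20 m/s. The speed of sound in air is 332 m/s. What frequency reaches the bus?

With source receding and observer approaching, f' = f · (v + v_o)/(v + v_s).
f' = 138 × (332 + 20)/(332 + 71) = 138 × 352/403 ≈ 121 Hz.

121 Hz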